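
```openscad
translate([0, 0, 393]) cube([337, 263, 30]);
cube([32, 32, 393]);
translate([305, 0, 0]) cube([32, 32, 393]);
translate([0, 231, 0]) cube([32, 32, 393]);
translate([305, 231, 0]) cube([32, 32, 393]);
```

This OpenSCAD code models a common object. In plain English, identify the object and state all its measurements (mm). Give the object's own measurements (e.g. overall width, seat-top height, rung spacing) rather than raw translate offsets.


A simple wooden stool: a rectangular seat 337 mm (x) by 263 mm (y), 30 mm thick, top face at z = 423 mm, on four square legs, each 32×32 mm in cross-section. The legs rest on z = 0, each flush with a corner of the seat.


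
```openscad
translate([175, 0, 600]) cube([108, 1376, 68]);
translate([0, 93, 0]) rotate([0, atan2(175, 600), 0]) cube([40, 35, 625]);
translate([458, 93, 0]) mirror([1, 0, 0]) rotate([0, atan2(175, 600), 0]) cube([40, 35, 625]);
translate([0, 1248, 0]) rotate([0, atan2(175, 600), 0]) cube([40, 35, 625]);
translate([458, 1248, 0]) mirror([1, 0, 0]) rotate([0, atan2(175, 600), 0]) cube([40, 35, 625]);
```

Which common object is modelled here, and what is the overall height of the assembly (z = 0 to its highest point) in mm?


A sawhorse. The overall height is 668 mm.

A beam across two mirrored pairs of raked legs — a sawhorse. The beam's underside is at z = 600 (matching the legs' vertical rise in atan2(175, 600)) and the beam is 68 mm tall, so its top is at 600 + 68 = 668 mm. The raked legs top out at the beam's underside, so that is the highest point.


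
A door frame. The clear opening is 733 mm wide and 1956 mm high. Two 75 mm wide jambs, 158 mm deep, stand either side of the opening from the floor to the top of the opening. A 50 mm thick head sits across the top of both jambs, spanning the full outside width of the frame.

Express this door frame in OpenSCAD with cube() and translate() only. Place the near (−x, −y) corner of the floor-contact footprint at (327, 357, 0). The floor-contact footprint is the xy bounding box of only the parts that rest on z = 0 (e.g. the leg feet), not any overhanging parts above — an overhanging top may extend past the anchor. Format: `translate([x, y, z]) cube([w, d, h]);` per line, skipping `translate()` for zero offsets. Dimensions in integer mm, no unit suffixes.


translate([327, 357, 0]) cube([75, 158, 1956]);
translate([1135, 357, 0]) cube([75, 158, 1956]);
translate([327, 357, 1956]) cube([883, 158, 50]);


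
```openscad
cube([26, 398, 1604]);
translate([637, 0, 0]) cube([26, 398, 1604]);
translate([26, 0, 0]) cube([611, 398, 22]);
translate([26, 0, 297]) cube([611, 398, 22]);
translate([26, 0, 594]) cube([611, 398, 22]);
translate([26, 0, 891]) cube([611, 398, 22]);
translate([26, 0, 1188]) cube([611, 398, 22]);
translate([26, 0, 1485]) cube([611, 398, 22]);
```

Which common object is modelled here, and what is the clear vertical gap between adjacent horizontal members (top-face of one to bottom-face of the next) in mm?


A bookshelf. The clear shelf gap is 275 mm.

Two tall side panels with 6 horizontal boards between them — a bookshelf. The first two shelf undersides are at z = 0 and z = 297; with shelf thickness 22, the clear gap is 297 − 0 − 22 = 275 mm.


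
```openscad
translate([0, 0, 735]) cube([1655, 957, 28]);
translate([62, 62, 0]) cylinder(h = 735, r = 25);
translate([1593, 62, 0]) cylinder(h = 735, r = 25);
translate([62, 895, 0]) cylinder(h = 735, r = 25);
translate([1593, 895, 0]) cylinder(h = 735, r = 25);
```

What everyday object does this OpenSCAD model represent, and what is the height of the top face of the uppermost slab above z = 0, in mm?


A table. The table height is 763 mm.

A 1655×957×28 slab sits at z = 735 on four Ø50 mm round legs — a table. The top surface is at 735 + 28 = 763 mm.


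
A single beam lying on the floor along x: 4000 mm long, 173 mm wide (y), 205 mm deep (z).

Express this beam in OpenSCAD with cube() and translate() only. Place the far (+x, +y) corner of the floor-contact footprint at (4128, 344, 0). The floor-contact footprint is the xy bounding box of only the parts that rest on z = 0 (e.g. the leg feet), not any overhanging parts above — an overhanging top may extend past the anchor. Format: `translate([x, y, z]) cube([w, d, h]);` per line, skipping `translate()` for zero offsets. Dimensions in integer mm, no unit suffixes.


translate([128, 171, 0]) cube([4000, 173, 205]);


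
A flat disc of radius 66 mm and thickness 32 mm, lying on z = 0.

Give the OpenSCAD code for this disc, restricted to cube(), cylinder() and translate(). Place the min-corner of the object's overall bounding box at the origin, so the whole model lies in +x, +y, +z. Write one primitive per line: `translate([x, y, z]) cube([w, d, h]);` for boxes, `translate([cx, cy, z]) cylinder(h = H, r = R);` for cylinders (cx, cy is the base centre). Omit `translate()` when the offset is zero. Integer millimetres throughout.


translate([66, 66, 0]) cylinder(h = 32, r = 66);


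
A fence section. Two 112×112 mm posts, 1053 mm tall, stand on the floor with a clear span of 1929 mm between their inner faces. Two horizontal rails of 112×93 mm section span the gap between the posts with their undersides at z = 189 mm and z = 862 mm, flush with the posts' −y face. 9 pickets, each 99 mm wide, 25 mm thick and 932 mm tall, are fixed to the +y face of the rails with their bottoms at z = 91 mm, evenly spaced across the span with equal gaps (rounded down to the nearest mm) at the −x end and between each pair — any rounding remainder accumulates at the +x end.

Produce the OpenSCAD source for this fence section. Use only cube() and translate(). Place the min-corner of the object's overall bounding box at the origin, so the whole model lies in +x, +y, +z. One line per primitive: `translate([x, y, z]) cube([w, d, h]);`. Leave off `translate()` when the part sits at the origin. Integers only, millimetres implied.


cube([112, 112, 1053]);
translate([2041, 0, 0]) cube([112, 112, 1053]);
translate([112, 0, 189]) cube([1929, 112, 93]);
translate([112, 0, 862]) cube([1929, 112, 93]);
translate([215, 112, 91]) cube([99, 25, 932]);
translate([417, 112, 91]) cube([99, 25, 932]);
translate([619, 112, 91]) cube([99, 25, 932]);
translate([821, 112, 91]) cube([99, 25, 932]);
translate([1023, 112, 91]) cube([99, 25, 932]);
translate([1225, 112, 91]) cube([99, 25, 932]);
translate([1427, 112, 91]) cube([99, 25, 932]);
translate([1629, 112, 91]) cube([99, 25, 932]);
translate([1831, 112, 91]) cube([99, 25, 932]);


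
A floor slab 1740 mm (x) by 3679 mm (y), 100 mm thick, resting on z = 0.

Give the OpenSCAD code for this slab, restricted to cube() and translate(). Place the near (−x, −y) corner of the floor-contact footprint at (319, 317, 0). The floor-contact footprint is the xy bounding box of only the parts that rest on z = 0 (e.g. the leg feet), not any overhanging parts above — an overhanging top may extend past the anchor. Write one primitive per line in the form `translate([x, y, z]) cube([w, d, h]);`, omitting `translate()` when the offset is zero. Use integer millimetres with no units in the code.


translate([319, 317, 0]) cube([1740, 3679, 100]);


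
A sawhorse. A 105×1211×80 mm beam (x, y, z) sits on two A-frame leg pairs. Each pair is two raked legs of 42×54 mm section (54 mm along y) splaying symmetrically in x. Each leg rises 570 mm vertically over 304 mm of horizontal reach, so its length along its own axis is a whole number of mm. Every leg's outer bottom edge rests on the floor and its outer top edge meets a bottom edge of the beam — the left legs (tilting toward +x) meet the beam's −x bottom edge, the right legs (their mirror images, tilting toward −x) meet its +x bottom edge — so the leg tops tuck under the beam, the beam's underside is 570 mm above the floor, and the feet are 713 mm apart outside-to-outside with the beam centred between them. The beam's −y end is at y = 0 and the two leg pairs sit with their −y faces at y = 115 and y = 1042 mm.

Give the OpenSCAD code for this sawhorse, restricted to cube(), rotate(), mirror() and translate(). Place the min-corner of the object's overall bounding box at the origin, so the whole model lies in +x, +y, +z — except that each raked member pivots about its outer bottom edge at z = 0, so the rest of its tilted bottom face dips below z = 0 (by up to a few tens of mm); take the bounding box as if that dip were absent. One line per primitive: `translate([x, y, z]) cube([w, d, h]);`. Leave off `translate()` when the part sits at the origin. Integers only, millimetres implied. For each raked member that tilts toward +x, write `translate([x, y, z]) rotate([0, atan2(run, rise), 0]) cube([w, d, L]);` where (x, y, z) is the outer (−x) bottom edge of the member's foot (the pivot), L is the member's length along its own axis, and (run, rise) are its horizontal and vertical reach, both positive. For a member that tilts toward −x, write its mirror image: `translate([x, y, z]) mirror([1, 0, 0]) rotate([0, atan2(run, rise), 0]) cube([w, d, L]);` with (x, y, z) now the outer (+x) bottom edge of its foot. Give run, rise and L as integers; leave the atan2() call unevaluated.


translate([304, 0, 570]) cube([105, 1211, 80]);
translate([0, 115, 0]) rotate([0, atan2(304, 570), 0]) cube([42, 54, 646]);
translate([713, 115, 0]) mirror([1, 0, 0]) rotate([0, atan2(304, 570), 0]) cube([42, 54, 646]);
translate([0, 1042, 0]) rotate([0, atan2(304, 570), 0]) cube([42, 54, 646]);
translate([713, 1042, 0]) mirror([1, 0, 0]) rotate([0, atan2(304, 570), 0]) cube([42, 54, 646]);


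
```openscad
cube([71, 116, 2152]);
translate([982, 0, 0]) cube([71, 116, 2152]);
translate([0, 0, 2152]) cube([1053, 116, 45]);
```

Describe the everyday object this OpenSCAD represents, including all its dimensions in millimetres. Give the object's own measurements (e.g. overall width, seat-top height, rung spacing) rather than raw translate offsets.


A door frame. The clear opening is 911 mm wide and 2152 mm high. Two 71 mm wide jambs, 116 mm deep, stand either side of the opening from the floor to the top of the opening. A 45 mm thick head sits across the top of both jambs, spanning the full outside width of the frame.


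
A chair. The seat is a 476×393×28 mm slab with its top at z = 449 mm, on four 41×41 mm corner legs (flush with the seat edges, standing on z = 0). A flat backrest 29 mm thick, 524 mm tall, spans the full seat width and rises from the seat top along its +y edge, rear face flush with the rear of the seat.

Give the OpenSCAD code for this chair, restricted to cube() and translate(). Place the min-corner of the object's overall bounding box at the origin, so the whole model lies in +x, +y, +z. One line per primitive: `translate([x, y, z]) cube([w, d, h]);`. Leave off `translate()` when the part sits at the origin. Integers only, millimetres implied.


// leg_h = 449 - 28 = 421
translate([0, 0, 421]) cube([476, 393, 28]);
cube([41, 41, 421]);
translate([435, 0, 0]) cube([41, 41, 421]);
translate([0, 352, 0]) cube([41, 41, 421]);
translate([435, 352, 0]) cube([41, 41, 421]);
translate([0, 364, 449]) cube([476, 29, 524]);


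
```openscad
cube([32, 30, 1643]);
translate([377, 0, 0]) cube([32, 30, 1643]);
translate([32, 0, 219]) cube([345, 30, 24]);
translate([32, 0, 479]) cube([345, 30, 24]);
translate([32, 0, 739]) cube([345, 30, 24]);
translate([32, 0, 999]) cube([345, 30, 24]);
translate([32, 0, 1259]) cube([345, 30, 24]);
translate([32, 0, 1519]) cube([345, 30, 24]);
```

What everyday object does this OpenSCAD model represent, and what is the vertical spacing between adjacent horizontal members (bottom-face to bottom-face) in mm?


A ladder. The rung spacing is 260 mm.

Two tall 32×30 posts with 6 short bars between them — a ladder. Adjacent rungs sit at z = 219 and z = 479, so the spacing is 479 − 219 = 260 mm.


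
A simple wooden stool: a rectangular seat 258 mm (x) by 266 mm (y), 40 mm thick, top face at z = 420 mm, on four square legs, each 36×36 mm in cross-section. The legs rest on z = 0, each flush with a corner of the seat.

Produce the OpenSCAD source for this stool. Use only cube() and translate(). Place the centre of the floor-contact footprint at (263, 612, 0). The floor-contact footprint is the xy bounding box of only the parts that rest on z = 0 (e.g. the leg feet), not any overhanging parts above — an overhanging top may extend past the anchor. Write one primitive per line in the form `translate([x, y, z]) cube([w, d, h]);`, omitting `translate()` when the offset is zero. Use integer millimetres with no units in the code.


translate([134, 479, 380]) cube([258, 266, 40]);
translate([134, 479, 0]) cube([36, 36, 380]);
translate([356, 479, 0]) cube([36, 36, 380]);
translate([134, 709, 0]) cube([36, 36, 380]);
translate([356, 709, 0]) cube([36, 36, 380]);


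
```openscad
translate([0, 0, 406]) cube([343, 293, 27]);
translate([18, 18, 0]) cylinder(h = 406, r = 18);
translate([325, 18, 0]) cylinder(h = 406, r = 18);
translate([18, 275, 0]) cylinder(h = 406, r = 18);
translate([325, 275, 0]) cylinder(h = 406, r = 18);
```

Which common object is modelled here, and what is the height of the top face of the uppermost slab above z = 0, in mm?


A stool. The seat height is 433 mm.

A 343×293×27 slab at z = 406 on four corner cylinders — a stool. The seat top is 406 + 27 = 433 mm.


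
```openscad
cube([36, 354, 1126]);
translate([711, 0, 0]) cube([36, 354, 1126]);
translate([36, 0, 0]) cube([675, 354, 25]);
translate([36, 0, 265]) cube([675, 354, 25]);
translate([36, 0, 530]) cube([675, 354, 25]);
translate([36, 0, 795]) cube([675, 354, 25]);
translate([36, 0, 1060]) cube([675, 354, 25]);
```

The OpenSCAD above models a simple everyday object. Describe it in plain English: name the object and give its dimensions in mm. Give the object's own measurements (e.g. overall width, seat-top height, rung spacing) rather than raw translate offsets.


An open bookshelf. Two side panels, each 36 mm thick, 354 mm deep and 1126 mm tall, stand 747 mm apart (outside-to-outside). Between them sit 5 shelves, each 25 mm thick and 354 mm deep, spanning the full gap between the sides. The bottom shelf rests on the floor (its underside at z = 0) and the clear gap between one shelf's top and the next shelf's underside is 240 mm.


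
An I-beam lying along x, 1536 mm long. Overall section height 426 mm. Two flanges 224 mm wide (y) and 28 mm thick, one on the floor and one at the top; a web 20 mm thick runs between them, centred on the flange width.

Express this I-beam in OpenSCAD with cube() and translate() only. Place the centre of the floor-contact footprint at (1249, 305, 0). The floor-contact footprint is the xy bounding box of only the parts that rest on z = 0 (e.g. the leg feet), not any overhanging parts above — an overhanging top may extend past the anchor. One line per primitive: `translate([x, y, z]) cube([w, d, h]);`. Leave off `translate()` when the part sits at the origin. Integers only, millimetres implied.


translate([481, 193, 0]) cube([1536, 224, 28]);
translate([481, 295, 28]) cube([1536, 20, 370]);
translate([481, 193, 398]) cube([1536, 224, 28]);


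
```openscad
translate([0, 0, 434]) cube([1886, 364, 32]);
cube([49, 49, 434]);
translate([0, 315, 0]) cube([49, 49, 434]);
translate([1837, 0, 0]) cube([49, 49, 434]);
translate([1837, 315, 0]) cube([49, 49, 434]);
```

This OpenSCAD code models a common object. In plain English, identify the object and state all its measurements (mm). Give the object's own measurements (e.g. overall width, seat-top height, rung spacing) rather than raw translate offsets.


A long wooden bench with a 1886 mm (x) × 364 mm (y) seat, 32 mm thick, its top surface 466 mm above the floor. Four 49 mm square legs at the seat corners, flush with the edges, run from z = 0 to the seat underside.


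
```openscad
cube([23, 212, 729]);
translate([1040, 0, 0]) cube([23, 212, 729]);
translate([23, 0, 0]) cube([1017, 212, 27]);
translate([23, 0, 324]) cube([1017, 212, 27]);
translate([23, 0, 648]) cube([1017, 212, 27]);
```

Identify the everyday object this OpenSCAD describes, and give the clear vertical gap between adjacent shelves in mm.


A bookshelf. The clear shelf gap is 297 mm.

Two tall side panels with 3 horizontal boards between them — a bookshelf. The first two shelf undersides are at z = 0 and z = 324; with shelf thickness 27, the clear gap is 324 − 0 − 27 = 297 mm.


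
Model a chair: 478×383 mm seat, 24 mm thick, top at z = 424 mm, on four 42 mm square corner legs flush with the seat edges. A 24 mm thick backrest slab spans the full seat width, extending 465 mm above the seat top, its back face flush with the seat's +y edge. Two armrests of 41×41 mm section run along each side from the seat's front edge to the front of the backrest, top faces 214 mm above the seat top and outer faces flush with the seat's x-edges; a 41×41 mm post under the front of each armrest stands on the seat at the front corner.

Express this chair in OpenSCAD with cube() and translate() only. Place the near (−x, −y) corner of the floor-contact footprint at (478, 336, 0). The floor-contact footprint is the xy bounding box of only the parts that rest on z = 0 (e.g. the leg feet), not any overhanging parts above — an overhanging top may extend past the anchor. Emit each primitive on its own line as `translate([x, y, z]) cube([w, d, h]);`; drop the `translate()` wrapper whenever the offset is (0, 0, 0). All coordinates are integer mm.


translate([478, 336, 400]) cube([478, 383, 24]);
translate([478, 336, 0]) cube([42, 42, 400]);
translate([914, 336, 0]) cube([42, 42, 400]);
translate([478, 677, 0]) cube([42, 42, 400]);
translate([914, 677, 0]) cube([42, 42, 400]);
translate([478, 695, 424]) cube([478, 24, 465]);
translate([478, 336, 597]) cube([41, 359, 41]);
translate([915, 336, 597]) cube([41, 359, 41]);
translate([478, 336, 424]) cube([41, 41, 173]);
translate([915, 336, 424]) cube([41, 41, 173]);


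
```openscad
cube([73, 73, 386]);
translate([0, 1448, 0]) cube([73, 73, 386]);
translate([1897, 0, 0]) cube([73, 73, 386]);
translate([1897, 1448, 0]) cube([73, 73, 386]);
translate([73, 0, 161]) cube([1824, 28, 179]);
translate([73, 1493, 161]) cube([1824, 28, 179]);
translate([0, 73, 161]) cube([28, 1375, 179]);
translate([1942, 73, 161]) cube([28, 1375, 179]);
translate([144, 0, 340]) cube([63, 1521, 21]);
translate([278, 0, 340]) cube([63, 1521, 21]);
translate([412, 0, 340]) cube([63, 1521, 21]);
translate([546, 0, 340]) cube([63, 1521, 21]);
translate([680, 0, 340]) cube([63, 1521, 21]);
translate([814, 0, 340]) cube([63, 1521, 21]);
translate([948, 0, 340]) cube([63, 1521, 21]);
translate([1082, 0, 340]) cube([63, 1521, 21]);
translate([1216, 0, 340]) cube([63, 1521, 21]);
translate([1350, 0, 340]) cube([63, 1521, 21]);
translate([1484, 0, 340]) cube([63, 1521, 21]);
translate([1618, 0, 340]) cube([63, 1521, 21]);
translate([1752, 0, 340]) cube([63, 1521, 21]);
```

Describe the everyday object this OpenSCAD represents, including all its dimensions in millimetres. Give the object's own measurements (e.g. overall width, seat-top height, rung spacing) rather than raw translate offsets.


A bed frame 1970 mm long (x) by 1521 mm wide (y). Four 73×73 mm corner posts, 386 mm tall, at the corners of the footprint. Four rails of 28 mm thickness and 179 mm height run between adjacent posts with their undersides at z = 161 mm, their outer faces flush with the outside of the frame (the two x-running rails run between the posts' inner faces; the two y-running rails run between the posts' inner faces). 13 slats, each 63 mm wide (x) and 21 mm thick, lie across the top of the two x-running rails, running the full 1521 mm width of the frame in y; along x they sit between the end posts with a 71 mm gap after the −x posts and between neighbouring slats, leaving 82 mm before the +x posts.


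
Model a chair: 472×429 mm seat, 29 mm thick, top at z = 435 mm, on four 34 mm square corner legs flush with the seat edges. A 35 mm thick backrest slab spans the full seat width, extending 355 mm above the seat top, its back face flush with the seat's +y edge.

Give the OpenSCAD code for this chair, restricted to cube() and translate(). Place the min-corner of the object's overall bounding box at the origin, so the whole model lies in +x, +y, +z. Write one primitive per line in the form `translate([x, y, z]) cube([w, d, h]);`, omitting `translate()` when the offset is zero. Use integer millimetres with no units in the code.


// leg_h = 435 - 29 = 406
translate([0, 0, 406]) cube([472, 429, 29]);
cube([34, 34, 406]);
translate([438, 0, 0]) cube([34, 34, 406]);
translate([0, 395, 0]) cube([34, 34, 406]);
translate([438, 395, 0]) cube([34, 34, 406]);
translate([0, 394, 435]) cube([472, 35, 355]);


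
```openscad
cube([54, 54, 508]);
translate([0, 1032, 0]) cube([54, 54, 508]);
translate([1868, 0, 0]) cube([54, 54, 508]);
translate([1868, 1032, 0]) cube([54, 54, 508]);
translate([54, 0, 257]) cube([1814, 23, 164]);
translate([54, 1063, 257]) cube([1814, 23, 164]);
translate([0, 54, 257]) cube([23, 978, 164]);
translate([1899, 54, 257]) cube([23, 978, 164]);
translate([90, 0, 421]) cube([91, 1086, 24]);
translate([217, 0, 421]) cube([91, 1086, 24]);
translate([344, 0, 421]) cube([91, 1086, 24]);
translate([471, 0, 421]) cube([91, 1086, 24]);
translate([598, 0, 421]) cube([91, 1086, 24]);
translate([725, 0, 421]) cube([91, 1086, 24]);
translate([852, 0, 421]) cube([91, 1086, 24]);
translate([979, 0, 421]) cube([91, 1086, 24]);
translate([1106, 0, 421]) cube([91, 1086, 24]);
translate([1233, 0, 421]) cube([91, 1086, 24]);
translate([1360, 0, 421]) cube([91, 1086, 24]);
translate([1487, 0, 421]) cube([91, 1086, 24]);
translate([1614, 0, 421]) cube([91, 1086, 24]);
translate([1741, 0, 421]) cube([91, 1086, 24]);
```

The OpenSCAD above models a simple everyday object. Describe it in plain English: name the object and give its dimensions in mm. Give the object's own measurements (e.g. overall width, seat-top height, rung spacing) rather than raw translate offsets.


A bed frame 1922 mm long (x) by 1086 mm wide (y). Four 54×54 mm corner posts, 508 mm tall, at the corners of the footprint. Four rails of 23 mm thickness and 164 mm height run between adjacent posts with their undersides at z = 257 mm, their outer faces flush with the outside of the frame (the two x-running rails run between the posts' inner faces; the two y-running rails run between the posts' inner faces). 14 slats, each 91 mm wide (x) and 24 mm thick, lie across the top of the two x-running rails, running the full 1086 mm width of the frame in y; along x they sit between the end posts with a 36 mm gap after the −x posts and between neighbouring slats and before the +x posts.


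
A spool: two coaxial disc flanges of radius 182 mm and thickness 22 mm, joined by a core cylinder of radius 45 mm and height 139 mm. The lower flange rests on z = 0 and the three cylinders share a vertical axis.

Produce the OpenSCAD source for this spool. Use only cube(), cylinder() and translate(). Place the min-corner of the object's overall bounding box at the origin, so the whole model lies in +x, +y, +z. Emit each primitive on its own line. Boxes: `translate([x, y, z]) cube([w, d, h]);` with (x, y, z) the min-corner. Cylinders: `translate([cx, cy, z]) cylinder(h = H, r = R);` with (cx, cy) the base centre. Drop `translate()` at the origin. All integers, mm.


translate([182, 182, 0]) cylinder(h = 22, r = 182);
translate([182, 182, 22]) cylinder(h = 139, r = 45);
translate([182, 182, 161]) cylinder(h = 22, r = 182);


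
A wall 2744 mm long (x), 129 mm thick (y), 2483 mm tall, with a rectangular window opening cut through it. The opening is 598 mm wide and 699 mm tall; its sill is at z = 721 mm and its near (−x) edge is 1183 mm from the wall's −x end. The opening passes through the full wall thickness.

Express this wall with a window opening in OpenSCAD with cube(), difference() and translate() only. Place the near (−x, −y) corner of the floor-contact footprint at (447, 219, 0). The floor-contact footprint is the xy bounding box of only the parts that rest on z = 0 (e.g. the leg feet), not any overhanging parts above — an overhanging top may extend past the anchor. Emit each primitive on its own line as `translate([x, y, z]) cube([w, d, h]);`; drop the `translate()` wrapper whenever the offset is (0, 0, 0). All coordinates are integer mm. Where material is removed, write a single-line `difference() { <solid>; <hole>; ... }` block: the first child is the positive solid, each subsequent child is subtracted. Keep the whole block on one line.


difference() { translate([447, 219, 0]) cube([2744, 129, 2483]); translate([1630, 219, 721]) cube([598, 129, 699]); }


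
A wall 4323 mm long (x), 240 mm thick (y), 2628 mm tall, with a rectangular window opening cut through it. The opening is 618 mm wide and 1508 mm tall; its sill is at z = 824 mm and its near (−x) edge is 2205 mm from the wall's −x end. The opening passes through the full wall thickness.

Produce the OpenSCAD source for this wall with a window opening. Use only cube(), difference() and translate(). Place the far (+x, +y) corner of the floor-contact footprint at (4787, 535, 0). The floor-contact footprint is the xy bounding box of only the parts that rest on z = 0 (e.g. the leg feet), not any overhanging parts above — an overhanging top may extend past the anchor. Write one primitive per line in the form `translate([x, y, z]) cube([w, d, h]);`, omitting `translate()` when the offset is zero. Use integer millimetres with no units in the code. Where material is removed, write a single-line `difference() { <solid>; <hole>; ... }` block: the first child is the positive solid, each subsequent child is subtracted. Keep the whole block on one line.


difference() { translate([464, 295, 0]) cube([4323, 240, 2628]); translate([2669, 295, 824]) cube([618, 240, 1508]); }


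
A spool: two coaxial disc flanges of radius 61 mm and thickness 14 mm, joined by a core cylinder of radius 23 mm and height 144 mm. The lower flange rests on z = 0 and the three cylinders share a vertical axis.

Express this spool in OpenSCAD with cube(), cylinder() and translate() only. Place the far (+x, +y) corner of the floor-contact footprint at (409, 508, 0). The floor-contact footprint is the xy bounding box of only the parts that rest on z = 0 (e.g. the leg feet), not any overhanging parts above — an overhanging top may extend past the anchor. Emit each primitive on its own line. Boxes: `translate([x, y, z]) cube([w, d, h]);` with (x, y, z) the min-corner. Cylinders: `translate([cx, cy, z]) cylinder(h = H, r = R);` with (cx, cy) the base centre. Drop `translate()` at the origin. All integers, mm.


translate([348, 447, 0]) cylinder(h = 14, r = 61);
translate([348, 447, 14]) cylinder(h = 144, r = 23);
translate([348, 447, 158]) cylinder(h = 14, r = 61);


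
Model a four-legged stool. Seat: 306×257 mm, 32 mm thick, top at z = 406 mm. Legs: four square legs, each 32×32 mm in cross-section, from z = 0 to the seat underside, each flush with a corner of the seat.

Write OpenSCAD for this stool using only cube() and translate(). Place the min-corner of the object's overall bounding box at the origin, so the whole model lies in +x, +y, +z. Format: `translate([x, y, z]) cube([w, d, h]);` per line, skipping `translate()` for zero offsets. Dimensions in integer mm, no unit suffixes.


translate([0, 0, 374]) cube([306, 257, 32]);
cube([32, 32, 374]);
translate([274, 0, 0]) cube([32, 32, 374]);
translate([0, 225, 0]) cube([32, 32, 374]);
translate([274, 225, 0]) cube([32, 32, 374]);


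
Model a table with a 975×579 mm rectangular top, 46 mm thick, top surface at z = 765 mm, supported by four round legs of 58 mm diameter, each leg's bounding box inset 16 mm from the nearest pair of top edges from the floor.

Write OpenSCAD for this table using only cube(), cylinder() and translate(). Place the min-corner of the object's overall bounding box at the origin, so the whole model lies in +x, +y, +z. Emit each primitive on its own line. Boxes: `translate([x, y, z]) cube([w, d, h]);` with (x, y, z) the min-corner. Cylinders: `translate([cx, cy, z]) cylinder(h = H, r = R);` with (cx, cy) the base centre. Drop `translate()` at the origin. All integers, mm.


translate([0, 0, 719]) cube([975, 579, 46]);
translate([45, 45, 0]) cylinder(h = 719, r = 29);
translate([930, 45, 0]) cylinder(h = 719, r = 29);
translate([45, 534, 0]) cylinder(h = 719, r = 29);
translate([930, 534, 0]) cylinder(h = 719, r = 29);


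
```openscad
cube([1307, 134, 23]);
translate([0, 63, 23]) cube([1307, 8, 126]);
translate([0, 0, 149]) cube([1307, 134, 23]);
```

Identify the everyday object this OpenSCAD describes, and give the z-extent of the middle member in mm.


An I-beam. The web height is 126 mm.

Two wide flanges with a thin centred web — an I-beam. Overall 172 mm minus two 23 mm flanges gives a web of 172 − 2·23 = 126 mm.


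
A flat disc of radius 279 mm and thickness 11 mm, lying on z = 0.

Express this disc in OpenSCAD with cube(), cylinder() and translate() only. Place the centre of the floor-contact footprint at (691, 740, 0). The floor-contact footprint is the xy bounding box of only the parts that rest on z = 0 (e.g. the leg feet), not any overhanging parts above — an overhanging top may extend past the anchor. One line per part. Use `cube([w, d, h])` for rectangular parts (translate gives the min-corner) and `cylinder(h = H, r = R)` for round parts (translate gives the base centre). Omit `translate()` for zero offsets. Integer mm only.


translate([691, 740, 0]) cylinder(h = 11, r = 279);


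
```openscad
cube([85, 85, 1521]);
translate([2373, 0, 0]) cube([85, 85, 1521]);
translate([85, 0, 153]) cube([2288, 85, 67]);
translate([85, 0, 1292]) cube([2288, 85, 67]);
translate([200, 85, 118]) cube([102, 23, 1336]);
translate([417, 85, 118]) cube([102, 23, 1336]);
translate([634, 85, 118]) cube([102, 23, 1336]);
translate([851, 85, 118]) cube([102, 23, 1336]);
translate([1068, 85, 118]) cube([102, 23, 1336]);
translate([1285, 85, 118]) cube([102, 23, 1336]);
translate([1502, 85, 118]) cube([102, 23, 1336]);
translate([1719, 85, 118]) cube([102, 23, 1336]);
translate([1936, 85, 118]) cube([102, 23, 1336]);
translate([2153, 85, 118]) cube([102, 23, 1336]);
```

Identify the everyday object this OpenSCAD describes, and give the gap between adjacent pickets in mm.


A fence section. The picket gap is 115 mm.

Two posts, two rails, 10 pickets — a fence section. Span 2288 mm holds 10 pickets of 102 mm with 11 equal gaps: ⌊(2288 − 10·102) / 11⌋ = 115 mm.


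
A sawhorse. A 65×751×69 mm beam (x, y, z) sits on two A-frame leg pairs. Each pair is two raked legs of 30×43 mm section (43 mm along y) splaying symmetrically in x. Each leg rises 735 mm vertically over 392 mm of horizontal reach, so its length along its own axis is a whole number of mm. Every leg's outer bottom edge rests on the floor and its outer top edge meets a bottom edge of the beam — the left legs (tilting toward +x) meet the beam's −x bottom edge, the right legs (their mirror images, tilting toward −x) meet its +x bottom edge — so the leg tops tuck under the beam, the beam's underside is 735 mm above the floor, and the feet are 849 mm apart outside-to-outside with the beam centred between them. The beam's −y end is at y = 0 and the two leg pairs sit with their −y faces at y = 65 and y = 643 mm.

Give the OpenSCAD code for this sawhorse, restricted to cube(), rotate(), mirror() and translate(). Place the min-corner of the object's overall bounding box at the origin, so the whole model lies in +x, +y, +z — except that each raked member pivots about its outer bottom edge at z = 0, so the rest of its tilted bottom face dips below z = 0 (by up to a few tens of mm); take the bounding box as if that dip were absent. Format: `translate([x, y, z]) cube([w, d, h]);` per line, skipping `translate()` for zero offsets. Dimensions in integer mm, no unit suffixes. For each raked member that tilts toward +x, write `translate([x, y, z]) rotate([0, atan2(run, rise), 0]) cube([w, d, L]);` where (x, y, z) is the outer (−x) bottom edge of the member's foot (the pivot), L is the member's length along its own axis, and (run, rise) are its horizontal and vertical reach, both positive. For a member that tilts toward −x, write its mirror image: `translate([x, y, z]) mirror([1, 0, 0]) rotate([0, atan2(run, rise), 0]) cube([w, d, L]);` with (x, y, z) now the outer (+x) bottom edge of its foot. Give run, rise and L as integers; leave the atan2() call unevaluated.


translate([392, 0, 735]) cube([65, 751, 69]);
translate([0, 65, 0]) rotate([0, atan2(392, 735), 0]) cube([30, 43, 833]);
translate([849, 65, 0]) mirror([1, 0, 0]) rotate([0, atan2(392, 735), 0]) cube([30, 43, 833]);
translate([0, 643, 0]) rotate([0, atan2(392, 735), 0]) cube([30, 43, 833]);
translate([849, 643, 0]) mirror([1, 0, 0]) rotate([0, atan2(392, 735), 0]) cube([30, 43, 833]);


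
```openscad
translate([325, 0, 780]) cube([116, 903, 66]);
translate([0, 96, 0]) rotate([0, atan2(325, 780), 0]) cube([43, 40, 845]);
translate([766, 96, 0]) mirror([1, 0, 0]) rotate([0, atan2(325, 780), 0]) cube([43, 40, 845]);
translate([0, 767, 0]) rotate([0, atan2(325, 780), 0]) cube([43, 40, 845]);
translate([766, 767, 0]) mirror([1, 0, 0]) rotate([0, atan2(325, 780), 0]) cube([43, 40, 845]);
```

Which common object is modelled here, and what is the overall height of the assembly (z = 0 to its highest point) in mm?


A sawhorse. The overall height is 846 mm.

A beam across two mirrored pairs of raked legs — a sawhorse. The beam's underside is at z = 780 (matching the legs' vertical rise in atan2(325, 780)) and the beam is 66 mm tall, so its top is at 780 + 66 = 846 mm. The raked legs top out at the beam's underside, so that is the highest point.


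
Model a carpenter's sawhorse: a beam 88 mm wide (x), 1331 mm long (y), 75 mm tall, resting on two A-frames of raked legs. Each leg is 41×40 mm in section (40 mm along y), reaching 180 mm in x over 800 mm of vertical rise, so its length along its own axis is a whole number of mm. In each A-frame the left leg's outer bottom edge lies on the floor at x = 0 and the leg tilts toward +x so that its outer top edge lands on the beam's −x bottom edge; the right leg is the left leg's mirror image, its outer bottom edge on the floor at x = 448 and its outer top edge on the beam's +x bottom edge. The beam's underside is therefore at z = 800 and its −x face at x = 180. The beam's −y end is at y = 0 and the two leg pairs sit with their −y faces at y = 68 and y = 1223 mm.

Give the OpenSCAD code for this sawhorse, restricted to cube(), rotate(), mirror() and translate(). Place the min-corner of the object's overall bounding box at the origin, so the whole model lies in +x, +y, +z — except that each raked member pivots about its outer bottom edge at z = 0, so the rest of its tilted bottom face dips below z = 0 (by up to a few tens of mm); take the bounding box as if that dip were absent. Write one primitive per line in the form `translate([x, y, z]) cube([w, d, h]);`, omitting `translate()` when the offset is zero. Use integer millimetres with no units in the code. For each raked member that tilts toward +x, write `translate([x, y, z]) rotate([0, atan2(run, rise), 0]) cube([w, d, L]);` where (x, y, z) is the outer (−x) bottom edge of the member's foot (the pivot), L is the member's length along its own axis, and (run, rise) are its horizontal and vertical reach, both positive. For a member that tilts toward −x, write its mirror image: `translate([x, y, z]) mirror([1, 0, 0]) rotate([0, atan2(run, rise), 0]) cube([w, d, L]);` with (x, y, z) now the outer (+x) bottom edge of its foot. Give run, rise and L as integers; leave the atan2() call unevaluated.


translate([180, 0, 800]) cube([88, 1331, 75]);
translate([0, 68, 0]) rotate([0, atan2(180, 800), 0]) cube([41, 40, 820]);
translate([448, 68, 0]) mirror([1, 0, 0]) rotate([0, atan2(180, 800), 0]) cube([41, 40, 820]);
translate([0, 1223, 0]) rotate([0, atan2(180, 800), 0]) cube([41, 40, 820]);
translate([448, 1223, 0]) mirror([1, 0, 0]) rotate([0, atan2(180, 800), 0]) cube([41, 40, 820]);


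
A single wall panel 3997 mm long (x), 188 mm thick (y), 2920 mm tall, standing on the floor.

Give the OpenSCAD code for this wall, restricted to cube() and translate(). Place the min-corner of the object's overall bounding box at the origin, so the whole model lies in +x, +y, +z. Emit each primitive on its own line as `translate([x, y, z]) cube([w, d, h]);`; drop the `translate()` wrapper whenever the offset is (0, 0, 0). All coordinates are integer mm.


cube([3997, 188, 2920]);


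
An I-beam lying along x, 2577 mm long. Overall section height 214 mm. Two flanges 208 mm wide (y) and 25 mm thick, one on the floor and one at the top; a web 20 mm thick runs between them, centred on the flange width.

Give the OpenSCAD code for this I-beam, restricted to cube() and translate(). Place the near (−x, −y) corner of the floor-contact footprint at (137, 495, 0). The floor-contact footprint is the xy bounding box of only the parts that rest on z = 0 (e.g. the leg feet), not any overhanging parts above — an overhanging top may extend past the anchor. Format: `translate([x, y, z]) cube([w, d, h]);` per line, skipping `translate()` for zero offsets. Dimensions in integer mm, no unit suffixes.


translate([137, 495, 0]) cube([2577, 208, 25]);
translate([137, 589, 25]) cube([2577, 20, 164]);
translate([137, 495, 189]) cube([2577, 208, 25]);


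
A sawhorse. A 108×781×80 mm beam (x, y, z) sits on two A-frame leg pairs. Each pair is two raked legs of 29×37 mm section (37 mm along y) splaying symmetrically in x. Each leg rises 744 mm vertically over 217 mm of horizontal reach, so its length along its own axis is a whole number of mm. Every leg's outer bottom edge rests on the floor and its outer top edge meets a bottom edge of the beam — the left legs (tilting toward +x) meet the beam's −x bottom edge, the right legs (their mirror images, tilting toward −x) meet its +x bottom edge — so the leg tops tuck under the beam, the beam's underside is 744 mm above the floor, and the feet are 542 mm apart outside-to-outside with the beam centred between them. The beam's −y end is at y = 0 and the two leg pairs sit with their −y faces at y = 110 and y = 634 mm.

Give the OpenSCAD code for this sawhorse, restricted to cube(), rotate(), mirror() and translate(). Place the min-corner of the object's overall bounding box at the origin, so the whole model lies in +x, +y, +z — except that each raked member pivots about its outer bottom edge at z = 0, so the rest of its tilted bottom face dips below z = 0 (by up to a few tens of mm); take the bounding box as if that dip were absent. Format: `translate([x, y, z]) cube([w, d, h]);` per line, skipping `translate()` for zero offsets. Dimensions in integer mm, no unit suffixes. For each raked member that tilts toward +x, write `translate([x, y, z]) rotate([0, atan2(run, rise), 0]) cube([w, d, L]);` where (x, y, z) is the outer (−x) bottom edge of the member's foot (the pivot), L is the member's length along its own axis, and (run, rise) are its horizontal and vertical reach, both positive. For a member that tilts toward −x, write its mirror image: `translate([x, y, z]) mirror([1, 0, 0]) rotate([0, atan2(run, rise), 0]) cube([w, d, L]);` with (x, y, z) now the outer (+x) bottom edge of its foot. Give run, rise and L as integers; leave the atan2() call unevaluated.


translate([217, 0, 744]) cube([108, 781, 80]);
translate([0, 110, 0]) rotate([0, atan2(217, 744), 0]) cube([29, 37, 775]);
translate([542, 110, 0]) mirror([1, 0, 0]) rotate([0, atan2(217, 744), 0]) cube([29, 37, 775]);
translate([0, 634, 0]) rotate([0, atan2(217, 744), 0]) cube([29, 37, 775]);
translate([542, 634, 0]) mirror([1, 0, 0]) rotate([0, atan2(217, 744), 0]) cube([29, 37, 775]);


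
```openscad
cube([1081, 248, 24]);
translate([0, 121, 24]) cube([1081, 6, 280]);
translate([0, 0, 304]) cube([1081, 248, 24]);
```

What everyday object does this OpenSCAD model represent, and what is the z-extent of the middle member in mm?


An I-beam. The web height is 280 mm.

Two wide flanges with a thin centred web — an I-beam. Overall 328 mm minus two 24 mm flanges gives a web of 328 − 2·24 = 280 mm.
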